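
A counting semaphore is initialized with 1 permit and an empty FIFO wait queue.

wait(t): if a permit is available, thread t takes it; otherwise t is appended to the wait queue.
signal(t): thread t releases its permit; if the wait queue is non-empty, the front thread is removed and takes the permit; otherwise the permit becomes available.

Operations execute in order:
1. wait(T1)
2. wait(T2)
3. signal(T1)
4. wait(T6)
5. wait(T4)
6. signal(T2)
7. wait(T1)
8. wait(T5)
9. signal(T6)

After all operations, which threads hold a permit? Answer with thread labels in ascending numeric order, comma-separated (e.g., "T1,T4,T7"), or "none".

Answer: T4

Derivation:
Step 1: wait(T1) -> count=0 queue=[] holders={T1}
Step 2: wait(T2) -> count=0 queue=[T2] holders={T1}
Step 3: signal(T1) -> count=0 queue=[] holders={T2}
Step 4: wait(T6) -> count=0 queue=[T6] holders={T2}
Step 5: wait(T4) -> count=0 queue=[T6,T4] holders={T2}
Step 6: signal(T2) -> count=0 queue=[T4] holders={T6}
Step 7: wait(T1) -> count=0 queue=[T4,T1] holders={T6}
Step 8: wait(T5) -> count=0 queue=[T4,T1,T5] holders={T6}
Step 9: signal(T6) -> count=0 queue=[T1,T5] holders={T4}
Final holders: T4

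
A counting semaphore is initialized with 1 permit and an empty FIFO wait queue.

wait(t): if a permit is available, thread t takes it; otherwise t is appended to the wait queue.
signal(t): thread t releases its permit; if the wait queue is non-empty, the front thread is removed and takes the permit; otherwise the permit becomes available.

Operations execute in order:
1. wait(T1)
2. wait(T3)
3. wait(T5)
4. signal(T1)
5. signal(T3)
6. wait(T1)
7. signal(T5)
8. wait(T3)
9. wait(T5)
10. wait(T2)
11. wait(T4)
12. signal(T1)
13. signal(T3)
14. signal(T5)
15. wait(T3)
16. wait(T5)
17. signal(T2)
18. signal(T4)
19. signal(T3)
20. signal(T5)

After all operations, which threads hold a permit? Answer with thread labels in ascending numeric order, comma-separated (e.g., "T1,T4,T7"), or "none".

Answer: none

Derivation:
Step 1: wait(T1) -> count=0 queue=[] holders={T1}
Step 2: wait(T3) -> count=0 queue=[T3] holders={T1}
Step 3: wait(T5) -> count=0 queue=[T3,T5] holders={T1}
Step 4: signal(T1) -> count=0 queue=[T5] holders={T3}
Step 5: signal(T3) -> count=0 queue=[] holders={T5}
Step 6: wait(T1) -> count=0 queue=[T1] holders={T5}
Step 7: signal(T5) -> count=0 queue=[] holders={T1}
Step 8: wait(T3) -> count=0 queue=[T3] holders={T1}
Step 9: wait(T5) -> count=0 queue=[T3,T5] holders={T1}
Step 10: wait(T2) -> count=0 queue=[T3,T5,T2] holders={T1}
Step 11: wait(T4) -> count=0 queue=[T3,T5,T2,T4] holders={T1}
Step 12: signal(T1) -> count=0 queue=[T5,T2,T4] holders={T3}
Step 13: signal(T3) -> count=0 queue=[T2,T4] holders={T5}
Step 14: signal(T5) -> count=0 queue=[T4] holders={T2}
Step 15: wait(T3) -> count=0 queue=[T4,T3] holders={T2}
Step 16: wait(T5) -> count=0 queue=[T4,T3,T5] holders={T2}
Step 17: signal(T2) -> count=0 queue=[T3,T5] holders={T4}
Step 18: signal(T4) -> count=0 queue=[T5] holders={T3}
Step 19: signal(T3) -> count=0 queue=[] holders={T5}
Step 20: signal(T5) -> count=1 queue=[] holders={none}
Final holders: none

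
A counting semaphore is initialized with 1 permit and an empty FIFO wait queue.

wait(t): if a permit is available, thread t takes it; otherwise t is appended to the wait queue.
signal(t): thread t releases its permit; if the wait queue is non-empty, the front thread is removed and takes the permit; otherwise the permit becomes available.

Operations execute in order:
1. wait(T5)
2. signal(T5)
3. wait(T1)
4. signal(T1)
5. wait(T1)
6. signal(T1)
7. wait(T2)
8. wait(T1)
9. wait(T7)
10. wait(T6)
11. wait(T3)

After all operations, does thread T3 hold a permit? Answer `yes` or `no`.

Step 1: wait(T5) -> count=0 queue=[] holders={T5}
Step 2: signal(T5) -> count=1 queue=[] holders={none}
Step 3: wait(T1) -> count=0 queue=[] holders={T1}
Step 4: signal(T1) -> count=1 queue=[] holders={none}
Step 5: wait(T1) -> count=0 queue=[] holders={T1}
Step 6: signal(T1) -> count=1 queue=[] holders={none}
Step 7: wait(T2) -> count=0 queue=[] holders={T2}
Step 8: wait(T1) -> count=0 queue=[T1] holders={T2}
Step 9: wait(T7) -> count=0 queue=[T1,T7] holders={T2}
Step 10: wait(T6) -> count=0 queue=[T1,T7,T6] holders={T2}
Step 11: wait(T3) -> count=0 queue=[T1,T7,T6,T3] holders={T2}
Final holders: {T2} -> T3 not in holders

Answer: no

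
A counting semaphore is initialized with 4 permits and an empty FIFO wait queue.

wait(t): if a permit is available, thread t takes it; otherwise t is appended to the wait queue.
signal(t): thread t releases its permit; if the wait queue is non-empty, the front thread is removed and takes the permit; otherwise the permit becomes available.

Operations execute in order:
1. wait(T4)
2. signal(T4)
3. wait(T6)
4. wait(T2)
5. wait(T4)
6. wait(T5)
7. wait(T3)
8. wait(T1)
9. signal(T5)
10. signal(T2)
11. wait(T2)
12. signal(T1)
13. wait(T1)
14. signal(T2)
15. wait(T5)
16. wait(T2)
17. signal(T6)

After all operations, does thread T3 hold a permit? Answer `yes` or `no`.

Step 1: wait(T4) -> count=3 queue=[] holders={T4}
Step 2: signal(T4) -> count=4 queue=[] holders={none}
Step 3: wait(T6) -> count=3 queue=[] holders={T6}
Step 4: wait(T2) -> count=2 queue=[] holders={T2,T6}
Step 5: wait(T4) -> count=1 queue=[] holders={T2,T4,T6}
Step 6: wait(T5) -> count=0 queue=[] holders={T2,T4,T5,T6}
Step 7: wait(T3) -> count=0 queue=[T3] holders={T2,T4,T5,T6}
Step 8: wait(T1) -> count=0 queue=[T3,T1] holders={T2,T4,T5,T6}
Step 9: signal(T5) -> count=0 queue=[T1] holders={T2,T3,T4,T6}
Step 10: signal(T2) -> count=0 queue=[] holders={T1,T3,T4,T6}
Step 11: wait(T2) -> count=0 queue=[T2] holders={T1,T3,T4,T6}
Step 12: signal(T1) -> count=0 queue=[] holders={T2,T3,T4,T6}
Step 13: wait(T1) -> count=0 queue=[T1] holders={T2,T3,T4,T6}
Step 14: signal(T2) -> count=0 queue=[] holders={T1,T3,T4,T6}
Step 15: wait(T5) -> count=0 queue=[T5] holders={T1,T3,T4,T6}
Step 16: wait(T2) -> count=0 queue=[T5,T2] holders={T1,T3,T4,T6}
Step 17: signal(T6) -> count=0 queue=[T2] holders={T1,T3,T4,T5}
Final holders: {T1,T3,T4,T5} -> T3 in holders

Answer: yes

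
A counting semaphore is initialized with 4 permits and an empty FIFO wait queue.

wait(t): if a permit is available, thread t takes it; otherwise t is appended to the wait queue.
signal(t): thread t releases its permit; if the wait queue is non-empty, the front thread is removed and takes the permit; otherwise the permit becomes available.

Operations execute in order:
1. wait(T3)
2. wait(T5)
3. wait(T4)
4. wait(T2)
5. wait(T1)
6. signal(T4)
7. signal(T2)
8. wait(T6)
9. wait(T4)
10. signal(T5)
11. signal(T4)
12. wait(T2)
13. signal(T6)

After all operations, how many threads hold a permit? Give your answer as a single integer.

Step 1: wait(T3) -> count=3 queue=[] holders={T3}
Step 2: wait(T5) -> count=2 queue=[] holders={T3,T5}
Step 3: wait(T4) -> count=1 queue=[] holders={T3,T4,T5}
Step 4: wait(T2) -> count=0 queue=[] holders={T2,T3,T4,T5}
Step 5: wait(T1) -> count=0 queue=[T1] holders={T2,T3,T4,T5}
Step 6: signal(T4) -> count=0 queue=[] holders={T1,T2,T3,T5}
Step 7: signal(T2) -> count=1 queue=[] holders={T1,T3,T5}
Step 8: wait(T6) -> count=0 queue=[] holders={T1,T3,T5,T6}
Step 9: wait(T4) -> count=0 queue=[T4] holders={T1,T3,T5,T6}
Step 10: signal(T5) -> count=0 queue=[] holders={T1,T3,T4,T6}
Step 11: signal(T4) -> count=1 queue=[] holders={T1,T3,T6}
Step 12: wait(T2) -> count=0 queue=[] holders={T1,T2,T3,T6}
Step 13: signal(T6) -> count=1 queue=[] holders={T1,T2,T3}
Final holders: {T1,T2,T3} -> 3 thread(s)

Answer: 3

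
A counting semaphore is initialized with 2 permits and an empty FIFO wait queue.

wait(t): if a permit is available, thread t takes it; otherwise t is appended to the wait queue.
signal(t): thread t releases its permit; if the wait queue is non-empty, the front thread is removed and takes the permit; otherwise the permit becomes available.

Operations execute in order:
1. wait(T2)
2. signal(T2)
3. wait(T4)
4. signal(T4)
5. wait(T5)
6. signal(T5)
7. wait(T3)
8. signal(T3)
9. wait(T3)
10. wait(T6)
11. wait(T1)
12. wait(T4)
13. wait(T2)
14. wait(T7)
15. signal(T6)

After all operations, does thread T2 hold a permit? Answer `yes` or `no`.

Answer: no

Derivation:
Step 1: wait(T2) -> count=1 queue=[] holders={T2}
Step 2: signal(T2) -> count=2 queue=[] holders={none}
Step 3: wait(T4) -> count=1 queue=[] holders={T4}
Step 4: signal(T4) -> count=2 queue=[] holders={none}
Step 5: wait(T5) -> count=1 queue=[] holders={T5}
Step 6: signal(T5) -> count=2 queue=[] holders={none}
Step 7: wait(T3) -> count=1 queue=[] holders={T3}
Step 8: signal(T3) -> count=2 queue=[] holders={none}
Step 9: wait(T3) -> count=1 queue=[] holders={T3}
Step 10: wait(T6) -> count=0 queue=[] holders={T3,T6}
Step 11: wait(T1) -> count=0 queue=[T1] holders={T3,T6}
Step 12: wait(T4) -> count=0 queue=[T1,T4] holders={T3,T6}
Step 13: wait(T2) -> count=0 queue=[T1,T4,T2] holders={T3,T6}
Step 14: wait(T7) -> count=0 queue=[T1,T4,T2,T7] holders={T3,T6}
Step 15: signal(T6) -> count=0 queue=[T4,T2,T7] holders={T1,T3}
Final holders: {T1,T3} -> T2 not in holders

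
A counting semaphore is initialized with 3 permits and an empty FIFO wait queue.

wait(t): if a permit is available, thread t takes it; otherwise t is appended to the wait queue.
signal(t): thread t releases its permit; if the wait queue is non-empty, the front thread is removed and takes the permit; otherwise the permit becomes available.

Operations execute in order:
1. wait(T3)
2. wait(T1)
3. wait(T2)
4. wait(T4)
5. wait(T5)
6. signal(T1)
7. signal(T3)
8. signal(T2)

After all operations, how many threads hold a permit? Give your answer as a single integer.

Answer: 2

Derivation:
Step 1: wait(T3) -> count=2 queue=[] holders={T3}
Step 2: wait(T1) -> count=1 queue=[] holders={T1,T3}
Step 3: wait(T2) -> count=0 queue=[] holders={T1,T2,T3}
Step 4: wait(T4) -> count=0 queue=[T4] holders={T1,T2,T3}
Step 5: wait(T5) -> count=0 queue=[T4,T5] holders={T1,T2,T3}
Step 6: signal(T1) -> count=0 queue=[T5] holders={T2,T3,T4}
Step 7: signal(T3) -> count=0 queue=[] holders={T2,T4,T5}
Step 8: signal(T2) -> count=1 queue=[] holders={T4,T5}
Final holders: {T4,T5} -> 2 thread(s)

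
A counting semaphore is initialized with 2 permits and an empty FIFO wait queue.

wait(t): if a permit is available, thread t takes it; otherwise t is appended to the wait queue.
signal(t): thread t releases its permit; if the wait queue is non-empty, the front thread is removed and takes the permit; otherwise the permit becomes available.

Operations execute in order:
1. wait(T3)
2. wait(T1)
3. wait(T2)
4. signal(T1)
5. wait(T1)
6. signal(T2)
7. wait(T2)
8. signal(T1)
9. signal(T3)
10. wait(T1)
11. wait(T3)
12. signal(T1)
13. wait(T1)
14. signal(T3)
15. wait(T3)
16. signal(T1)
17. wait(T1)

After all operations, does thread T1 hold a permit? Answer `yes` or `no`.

Answer: no

Derivation:
Step 1: wait(T3) -> count=1 queue=[] holders={T3}
Step 2: wait(T1) -> count=0 queue=[] holders={T1,T3}
Step 3: wait(T2) -> count=0 queue=[T2] holders={T1,T3}
Step 4: signal(T1) -> count=0 queue=[] holders={T2,T3}
Step 5: wait(T1) -> count=0 queue=[T1] holders={T2,T3}
Step 6: signal(T2) -> count=0 queue=[] holders={T1,T3}
Step 7: wait(T2) -> count=0 queue=[T2] holders={T1,T3}
Step 8: signal(T1) -> count=0 queue=[] holders={T2,T3}
Step 9: signal(T3) -> count=1 queue=[] holders={T2}
Step 10: wait(T1) -> count=0 queue=[] holders={T1,T2}
Step 11: wait(T3) -> count=0 queue=[T3] holders={T1,T2}
Step 12: signal(T1) -> count=0 queue=[] holders={T2,T3}
Step 13: wait(T1) -> count=0 queue=[T1] holders={T2,T3}
Step 14: signal(T3) -> count=0 queue=[] holders={T1,T2}
Step 15: wait(T3) -> count=0 queue=[T3] holders={T1,T2}
Step 16: signal(T1) -> count=0 queue=[] holders={T2,T3}
Step 17: wait(T1) -> count=0 queue=[T1] holders={T2,T3}
Final holders: {T2,T3} -> T1 not in holders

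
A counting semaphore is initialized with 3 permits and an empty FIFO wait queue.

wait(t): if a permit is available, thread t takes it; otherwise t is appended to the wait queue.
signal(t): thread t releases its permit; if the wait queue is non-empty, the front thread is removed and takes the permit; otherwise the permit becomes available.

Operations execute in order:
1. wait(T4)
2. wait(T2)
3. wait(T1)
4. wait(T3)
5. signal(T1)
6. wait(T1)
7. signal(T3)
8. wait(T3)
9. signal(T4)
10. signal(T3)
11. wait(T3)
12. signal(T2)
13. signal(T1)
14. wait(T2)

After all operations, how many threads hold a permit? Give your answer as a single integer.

Step 1: wait(T4) -> count=2 queue=[] holders={T4}
Step 2: wait(T2) -> count=1 queue=[] holders={T2,T4}
Step 3: wait(T1) -> count=0 queue=[] holders={T1,T2,T4}
Step 4: wait(T3) -> count=0 queue=[T3] holders={T1,T2,T4}
Step 5: signal(T1) -> count=0 queue=[] holders={T2,T3,T4}
Step 6: wait(T1) -> count=0 queue=[T1] holders={T2,T3,T4}
Step 7: signal(T3) -> count=0 queue=[] holders={T1,T2,T4}
Step 8: wait(T3) -> count=0 queue=[T3] holders={T1,T2,T4}
Step 9: signal(T4) -> count=0 queue=[] holders={T1,T2,T3}
Step 10: signal(T3) -> count=1 queue=[] holders={T1,T2}
Step 11: wait(T3) -> count=0 queue=[] holders={T1,T2,T3}
Step 12: signal(T2) -> count=1 queue=[] holders={T1,T3}
Step 13: signal(T1) -> count=2 queue=[] holders={T3}
Step 14: wait(T2) -> count=1 queue=[] holders={T2,T3}
Final holders: {T2,T3} -> 2 thread(s)

Answer: 2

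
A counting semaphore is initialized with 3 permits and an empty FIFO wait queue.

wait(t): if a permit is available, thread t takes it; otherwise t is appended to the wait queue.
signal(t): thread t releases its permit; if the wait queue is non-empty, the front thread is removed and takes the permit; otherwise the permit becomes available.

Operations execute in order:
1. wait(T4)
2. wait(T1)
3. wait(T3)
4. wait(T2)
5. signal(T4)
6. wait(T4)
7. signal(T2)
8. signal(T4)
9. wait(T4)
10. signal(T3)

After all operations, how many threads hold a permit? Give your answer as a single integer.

Step 1: wait(T4) -> count=2 queue=[] holders={T4}
Step 2: wait(T1) -> count=1 queue=[] holders={T1,T4}
Step 3: wait(T3) -> count=0 queue=[] holders={T1,T3,T4}
Step 4: wait(T2) -> count=0 queue=[T2] holders={T1,T3,T4}
Step 5: signal(T4) -> count=0 queue=[] holders={T1,T2,T3}
Step 6: wait(T4) -> count=0 queue=[T4] holders={T1,T2,T3}
Step 7: signal(T2) -> count=0 queue=[] holders={T1,T3,T4}
Step 8: signal(T4) -> count=1 queue=[] holders={T1,T3}
Step 9: wait(T4) -> count=0 queue=[] holders={T1,T3,T4}
Step 10: signal(T3) -> count=1 queue=[] holders={T1,T4}
Final holders: {T1,T4} -> 2 thread(s)

Answer: 2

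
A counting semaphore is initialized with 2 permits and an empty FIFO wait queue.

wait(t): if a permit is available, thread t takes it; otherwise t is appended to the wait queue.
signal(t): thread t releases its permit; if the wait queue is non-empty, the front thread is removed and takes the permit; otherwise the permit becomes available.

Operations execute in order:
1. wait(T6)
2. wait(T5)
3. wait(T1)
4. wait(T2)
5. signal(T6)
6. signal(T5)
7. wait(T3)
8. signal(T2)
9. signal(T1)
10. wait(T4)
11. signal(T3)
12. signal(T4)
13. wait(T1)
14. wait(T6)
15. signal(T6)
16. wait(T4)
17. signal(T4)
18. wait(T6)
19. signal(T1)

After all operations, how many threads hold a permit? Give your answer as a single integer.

Step 1: wait(T6) -> count=1 queue=[] holders={T6}
Step 2: wait(T5) -> count=0 queue=[] holders={T5,T6}
Step 3: wait(T1) -> count=0 queue=[T1] holders={T5,T6}
Step 4: wait(T2) -> count=0 queue=[T1,T2] holders={T5,T6}
Step 5: signal(T6) -> count=0 queue=[T2] holders={T1,T5}
Step 6: signal(T5) -> count=0 queue=[] holders={T1,T2}
Step 7: wait(T3) -> count=0 queue=[T3] holders={T1,T2}
Step 8: signal(T2) -> count=0 queue=[] holders={T1,T3}
Step 9: signal(T1) -> count=1 queue=[] holders={T3}
Step 10: wait(T4) -> count=0 queue=[] holders={T3,T4}
Step 11: signal(T3) -> count=1 queue=[] holders={T4}
Step 12: signal(T4) -> count=2 queue=[] holders={none}
Step 13: wait(T1) -> count=1 queue=[] holders={T1}
Step 14: wait(T6) -> count=0 queue=[] holders={T1,T6}
Step 15: signal(T6) -> count=1 queue=[] holders={T1}
Step 16: wait(T4) -> count=0 queue=[] holders={T1,T4}
Step 17: signal(T4) -> count=1 queue=[] holders={T1}
Step 18: wait(T6) -> count=0 queue=[] holders={T1,T6}
Step 19: signal(T1) -> count=1 queue=[] holders={T6}
Final holders: {T6} -> 1 thread(s)

Answer: 1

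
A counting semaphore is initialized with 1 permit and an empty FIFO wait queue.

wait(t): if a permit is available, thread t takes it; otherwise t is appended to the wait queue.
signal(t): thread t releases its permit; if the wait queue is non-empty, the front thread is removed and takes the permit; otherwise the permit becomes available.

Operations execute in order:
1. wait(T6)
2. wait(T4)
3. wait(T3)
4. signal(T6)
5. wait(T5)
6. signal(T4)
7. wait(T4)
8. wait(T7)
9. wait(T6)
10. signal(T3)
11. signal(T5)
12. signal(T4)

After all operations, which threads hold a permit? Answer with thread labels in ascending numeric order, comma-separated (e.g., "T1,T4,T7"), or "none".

Answer: T7

Derivation:
Step 1: wait(T6) -> count=0 queue=[] holders={T6}
Step 2: wait(T4) -> count=0 queue=[T4] holders={T6}
Step 3: wait(T3) -> count=0 queue=[T4,T3] holders={T6}
Step 4: signal(T6) -> count=0 queue=[T3] holders={T4}
Step 5: wait(T5) -> count=0 queue=[T3,T5] holders={T4}
Step 6: signal(T4) -> count=0 queue=[T5] holders={T3}
Step 7: wait(T4) -> count=0 queue=[T5,T4] holders={T3}
Step 8: wait(T7) -> count=0 queue=[T5,T4,T7] holders={T3}
Step 9: wait(T6) -> count=0 queue=[T5,T4,T7,T6] holders={T3}
Step 10: signal(T3) -> count=0 queue=[T4,T7,T6] holders={T5}
Step 11: signal(T5) -> count=0 queue=[T7,T6] holders={T4}
Step 12: signal(T4) -> count=0 queue=[T6] holders={T7}
Final holders: T7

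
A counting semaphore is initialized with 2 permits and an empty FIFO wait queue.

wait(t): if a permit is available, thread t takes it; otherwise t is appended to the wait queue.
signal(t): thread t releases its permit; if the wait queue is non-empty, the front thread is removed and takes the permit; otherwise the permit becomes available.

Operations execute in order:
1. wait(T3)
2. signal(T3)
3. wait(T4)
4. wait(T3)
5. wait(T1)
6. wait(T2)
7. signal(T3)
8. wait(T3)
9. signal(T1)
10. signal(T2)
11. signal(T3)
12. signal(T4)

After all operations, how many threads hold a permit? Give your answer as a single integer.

Step 1: wait(T3) -> count=1 queue=[] holders={T3}
Step 2: signal(T3) -> count=2 queue=[] holders={none}
Step 3: wait(T4) -> count=1 queue=[] holders={T4}
Step 4: wait(T3) -> count=0 queue=[] holders={T3,T4}
Step 5: wait(T1) -> count=0 queue=[T1] holders={T3,T4}
Step 6: wait(T2) -> count=0 queue=[T1,T2] holders={T3,T4}
Step 7: signal(T3) -> count=0 queue=[T2] holders={T1,T4}
Step 8: wait(T3) -> count=0 queue=[T2,T3] holders={T1,T4}
Step 9: signal(T1) -> count=0 queue=[T3] holders={T2,T4}
Step 10: signal(T2) -> count=0 queue=[] holders={T3,T4}
Step 11: signal(T3) -> count=1 queue=[] holders={T4}
Step 12: signal(T4) -> count=2 queue=[] holders={none}
Final holders: {none} -> 0 thread(s)

Answer: 0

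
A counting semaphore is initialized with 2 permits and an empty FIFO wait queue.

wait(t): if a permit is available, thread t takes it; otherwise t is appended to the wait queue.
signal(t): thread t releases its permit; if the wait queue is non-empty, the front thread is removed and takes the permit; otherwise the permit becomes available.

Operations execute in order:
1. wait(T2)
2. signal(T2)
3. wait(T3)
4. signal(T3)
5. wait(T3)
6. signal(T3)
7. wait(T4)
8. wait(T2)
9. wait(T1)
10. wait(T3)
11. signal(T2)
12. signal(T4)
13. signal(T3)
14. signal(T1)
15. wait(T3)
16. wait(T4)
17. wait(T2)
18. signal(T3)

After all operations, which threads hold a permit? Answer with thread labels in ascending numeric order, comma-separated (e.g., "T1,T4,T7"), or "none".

Answer: T2,T4

Derivation:
Step 1: wait(T2) -> count=1 queue=[] holders={T2}
Step 2: signal(T2) -> count=2 queue=[] holders={none}
Step 3: wait(T3) -> count=1 queue=[] holders={T3}
Step 4: signal(T3) -> count=2 queue=[] holders={none}
Step 5: wait(T3) -> count=1 queue=[] holders={T3}
Step 6: signal(T3) -> count=2 queue=[] holders={none}
Step 7: wait(T4) -> count=1 queue=[] holders={T4}
Step 8: wait(T2) -> count=0 queue=[] holders={T2,T4}
Step 9: wait(T1) -> count=0 queue=[T1] holders={T2,T4}
Step 10: wait(T3) -> count=0 queue=[T1,T3] holders={T2,T4}
Step 11: signal(T2) -> count=0 queue=[T3] holders={T1,T4}
Step 12: signal(T4) -> count=0 queue=[] holders={T1,T3}
Step 13: signal(T3) -> count=1 queue=[] holders={T1}
Step 14: signal(T1) -> count=2 queue=[] holders={none}
Step 15: wait(T3) -> count=1 queue=[] holders={T3}
Step 16: wait(T4) -> count=0 queue=[] holders={T3,T4}
Step 17: wait(T2) -> count=0 queue=[T2] holders={T3,T4}
Step 18: signal(T3) -> count=0 queue=[] holders={T2,T4}
Final holders: T2,T4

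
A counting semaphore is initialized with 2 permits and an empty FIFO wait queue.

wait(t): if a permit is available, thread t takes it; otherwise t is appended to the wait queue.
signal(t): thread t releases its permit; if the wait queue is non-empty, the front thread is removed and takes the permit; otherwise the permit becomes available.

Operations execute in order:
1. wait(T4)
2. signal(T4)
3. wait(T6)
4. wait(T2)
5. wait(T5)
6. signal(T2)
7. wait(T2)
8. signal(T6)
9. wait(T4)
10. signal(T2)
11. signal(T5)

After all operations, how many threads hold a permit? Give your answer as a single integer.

Answer: 1

Derivation:
Step 1: wait(T4) -> count=1 queue=[] holders={T4}
Step 2: signal(T4) -> count=2 queue=[] holders={none}
Step 3: wait(T6) -> count=1 queue=[] holders={T6}
Step 4: wait(T2) -> count=0 queue=[] holders={T2,T6}
Step 5: wait(T5) -> count=0 queue=[T5] holders={T2,T6}
Step 6: signal(T2) -> count=0 queue=[] holders={T5,T6}
Step 7: wait(T2) -> count=0 queue=[T2] holders={T5,T6}
Step 8: signal(T6) -> count=0 queue=[] holders={T2,T5}
Step 9: wait(T4) -> count=0 queue=[T4] holders={T2,T5}
Step 10: signal(T2) -> count=0 queue=[] holders={T4,T5}
Step 11: signal(T5) -> count=1 queue=[] holders={T4}
Final holders: {T4} -> 1 thread(s)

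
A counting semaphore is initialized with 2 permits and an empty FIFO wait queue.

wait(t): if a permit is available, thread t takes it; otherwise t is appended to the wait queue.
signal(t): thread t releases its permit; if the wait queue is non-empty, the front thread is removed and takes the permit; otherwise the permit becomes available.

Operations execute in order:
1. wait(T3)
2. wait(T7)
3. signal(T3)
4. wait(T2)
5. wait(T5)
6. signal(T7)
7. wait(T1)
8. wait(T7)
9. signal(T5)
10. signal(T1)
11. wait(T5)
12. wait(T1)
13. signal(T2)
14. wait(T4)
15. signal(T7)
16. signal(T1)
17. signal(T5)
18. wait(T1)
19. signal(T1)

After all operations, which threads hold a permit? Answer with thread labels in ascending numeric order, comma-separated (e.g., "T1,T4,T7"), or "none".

Answer: T4

Derivation:
Step 1: wait(T3) -> count=1 queue=[] holders={T3}
Step 2: wait(T7) -> count=0 queue=[] holders={T3,T7}
Step 3: signal(T3) -> count=1 queue=[] holders={T7}
Step 4: wait(T2) -> count=0 queue=[] holders={T2,T7}
Step 5: wait(T5) -> count=0 queue=[T5] holders={T2,T7}
Step 6: signal(T7) -> count=0 queue=[] holders={T2,T5}
Step 7: wait(T1) -> count=0 queue=[T1] holders={T2,T5}
Step 8: wait(T7) -> count=0 queue=[T1,T7] holders={T2,T5}
Step 9: signal(T5) -> count=0 queue=[T7] holders={T1,T2}
Step 10: signal(T1) -> count=0 queue=[] holders={T2,T7}
Step 11: wait(T5) -> count=0 queue=[T5] holders={T2,T7}
Step 12: wait(T1) -> count=0 queue=[T5,T1] holders={T2,T7}
Step 13: signal(T2) -> count=0 queue=[T1] holders={T5,T7}
Step 14: wait(T4) -> count=0 queue=[T1,T4] holders={T5,T7}
Step 15: signal(T7) -> count=0 queue=[T4] holders={T1,T5}
Step 16: signal(T1) -> count=0 queue=[] holders={T4,T5}
Step 17: signal(T5) -> count=1 queue=[] holders={T4}
Step 18: wait(T1) -> count=0 queue=[] holders={T1,T4}
Step 19: signal(T1) -> count=1 queue=[] holders={T4}
Final holders: T4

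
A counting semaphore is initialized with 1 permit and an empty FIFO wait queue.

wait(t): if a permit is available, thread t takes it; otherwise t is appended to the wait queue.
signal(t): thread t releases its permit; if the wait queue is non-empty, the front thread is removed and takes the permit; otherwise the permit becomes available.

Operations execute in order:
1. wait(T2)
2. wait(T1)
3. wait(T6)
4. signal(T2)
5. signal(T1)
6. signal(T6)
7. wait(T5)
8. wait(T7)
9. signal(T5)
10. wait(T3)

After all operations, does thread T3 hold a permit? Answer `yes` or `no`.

Answer: no

Derivation:
Step 1: wait(T2) -> count=0 queue=[] holders={T2}
Step 2: wait(T1) -> count=0 queue=[T1] holders={T2}
Step 3: wait(T6) -> count=0 queue=[T1,T6] holders={T2}
Step 4: signal(T2) -> count=0 queue=[T6] holders={T1}
Step 5: signal(T1) -> count=0 queue=[] holders={T6}
Step 6: signal(T6) -> count=1 queue=[] holders={none}
Step 7: wait(T5) -> count=0 queue=[] holders={T5}
Step 8: wait(T7) -> count=0 queue=[T7] holders={T5}
Step 9: signal(T5) -> count=0 queue=[] holders={T7}
Step 10: wait(T3) -> count=0 queue=[T3] holders={T7}
Final holders: {T7} -> T3 not in holders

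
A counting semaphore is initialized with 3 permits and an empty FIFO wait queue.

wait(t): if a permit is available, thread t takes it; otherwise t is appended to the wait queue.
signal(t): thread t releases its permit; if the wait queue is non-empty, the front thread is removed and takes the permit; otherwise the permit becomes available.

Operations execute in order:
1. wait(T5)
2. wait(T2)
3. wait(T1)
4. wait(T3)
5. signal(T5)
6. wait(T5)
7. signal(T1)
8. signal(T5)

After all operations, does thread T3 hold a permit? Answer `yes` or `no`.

Answer: yes

Derivation:
Step 1: wait(T5) -> count=2 queue=[] holders={T5}
Step 2: wait(T2) -> count=1 queue=[] holders={T2,T5}
Step 3: wait(T1) -> count=0 queue=[] holders={T1,T2,T5}
Step 4: wait(T3) -> count=0 queue=[T3] holders={T1,T2,T5}
Step 5: signal(T5) -> count=0 queue=[] holders={T1,T2,T3}
Step 6: wait(T5) -> count=0 queue=[T5] holders={T1,T2,T3}
Step 7: signal(T1) -> count=0 queue=[] holders={T2,T3,T5}
Step 8: signal(T5) -> count=1 queue=[] holders={T2,T3}
Final holders: {T2,T3} -> T3 in holders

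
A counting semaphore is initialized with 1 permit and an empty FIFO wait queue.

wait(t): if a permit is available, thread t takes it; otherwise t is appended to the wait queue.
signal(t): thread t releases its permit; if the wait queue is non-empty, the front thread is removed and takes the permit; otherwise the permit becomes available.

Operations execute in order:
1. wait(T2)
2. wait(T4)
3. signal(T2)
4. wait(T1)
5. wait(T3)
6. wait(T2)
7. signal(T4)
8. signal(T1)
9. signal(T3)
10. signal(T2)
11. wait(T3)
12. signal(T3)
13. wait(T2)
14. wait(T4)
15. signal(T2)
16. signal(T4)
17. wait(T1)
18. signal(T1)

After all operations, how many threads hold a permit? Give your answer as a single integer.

Answer: 0

Derivation:
Step 1: wait(T2) -> count=0 queue=[] holders={T2}
Step 2: wait(T4) -> count=0 queue=[T4] holders={T2}
Step 3: signal(T2) -> count=0 queue=[] holders={T4}
Step 4: wait(T1) -> count=0 queue=[T1] holders={T4}
Step 5: wait(T3) -> count=0 queue=[T1,T3] holders={T4}
Step 6: wait(T2) -> count=0 queue=[T1,T3,T2] holders={T4}
Step 7: signal(T4) -> count=0 queue=[T3,T2] holders={T1}
Step 8: signal(T1) -> count=0 queue=[T2] holders={T3}
Step 9: signal(T3) -> count=0 queue=[] holders={T2}
Step 10: signal(T2) -> count=1 queue=[] holders={none}
Step 11: wait(T3) -> count=0 queue=[] holders={T3}
Step 12: signal(T3) -> count=1 queue=[] holders={none}
Step 13: wait(T2) -> count=0 queue=[] holders={T2}
Step 14: wait(T4) -> count=0 queue=[T4] holders={T2}
Step 15: signal(T2) -> count=0 queue=[] holders={T4}
Step 16: signal(T4) -> count=1 queue=[] holders={none}
Step 17: wait(T1) -> count=0 queue=[] holders={T1}
Step 18: signal(T1) -> count=1 queue=[] holders={none}
Final holders: {none} -> 0 thread(s)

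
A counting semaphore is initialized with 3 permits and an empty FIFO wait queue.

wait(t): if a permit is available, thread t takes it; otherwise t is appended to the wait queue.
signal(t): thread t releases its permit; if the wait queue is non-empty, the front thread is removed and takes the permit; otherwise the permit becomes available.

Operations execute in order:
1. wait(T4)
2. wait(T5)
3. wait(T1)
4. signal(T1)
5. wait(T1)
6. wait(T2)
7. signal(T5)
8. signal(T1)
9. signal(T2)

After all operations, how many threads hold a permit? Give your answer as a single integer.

Answer: 1

Derivation:
Step 1: wait(T4) -> count=2 queue=[] holders={T4}
Step 2: wait(T5) -> count=1 queue=[] holders={T4,T5}
Step 3: wait(T1) -> count=0 queue=[] holders={T1,T4,T5}
Step 4: signal(T1) -> count=1 queue=[] holders={T4,T5}
Step 5: wait(T1) -> count=0 queue=[] holders={T1,T4,T5}
Step 6: wait(T2) -> count=0 queue=[T2] holders={T1,T4,T5}
Step 7: signal(T5) -> count=0 queue=[] holders={T1,T2,T4}
Step 8: signal(T1) -> count=1 queue=[] holders={T2,T4}
Step 9: signal(T2) -> count=2 queue=[] holders={T4}
Final holders: {T4} -> 1 thread(s)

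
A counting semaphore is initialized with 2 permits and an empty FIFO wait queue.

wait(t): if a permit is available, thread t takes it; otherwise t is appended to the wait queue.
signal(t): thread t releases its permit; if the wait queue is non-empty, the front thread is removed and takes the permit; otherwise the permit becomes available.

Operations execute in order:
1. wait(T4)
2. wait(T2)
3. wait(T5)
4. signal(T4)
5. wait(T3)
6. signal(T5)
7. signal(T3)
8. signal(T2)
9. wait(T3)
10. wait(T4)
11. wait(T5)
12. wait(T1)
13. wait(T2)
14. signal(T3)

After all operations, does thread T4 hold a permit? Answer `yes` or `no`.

Answer: yes

Derivation:
Step 1: wait(T4) -> count=1 queue=[] holders={T4}
Step 2: wait(T2) -> count=0 queue=[] holders={T2,T4}
Step 3: wait(T5) -> count=0 queue=[T5] holders={T2,T4}
Step 4: signal(T4) -> count=0 queue=[] holders={T2,T5}
Step 5: wait(T3) -> count=0 queue=[T3] holders={T2,T5}
Step 6: signal(T5) -> count=0 queue=[] holders={T2,T3}
Step 7: signal(T3) -> count=1 queue=[] holders={T2}
Step 8: signal(T2) -> count=2 queue=[] holders={none}
Step 9: wait(T3) -> count=1 queue=[] holders={T3}
Step 10: wait(T4) -> count=0 queue=[] holders={T3,T4}
Step 11: wait(T5) -> count=0 queue=[T5] holders={T3,T4}
Step 12: wait(T1) -> count=0 queue=[T5,T1] holders={T3,T4}
Step 13: wait(T2) -> count=0 queue=[T5,T1,T2] holders={T3,T4}
Step 14: signal(T3) -> count=0 queue=[T1,T2] holders={T4,T5}
Final holders: {T4,T5} -> T4 in holders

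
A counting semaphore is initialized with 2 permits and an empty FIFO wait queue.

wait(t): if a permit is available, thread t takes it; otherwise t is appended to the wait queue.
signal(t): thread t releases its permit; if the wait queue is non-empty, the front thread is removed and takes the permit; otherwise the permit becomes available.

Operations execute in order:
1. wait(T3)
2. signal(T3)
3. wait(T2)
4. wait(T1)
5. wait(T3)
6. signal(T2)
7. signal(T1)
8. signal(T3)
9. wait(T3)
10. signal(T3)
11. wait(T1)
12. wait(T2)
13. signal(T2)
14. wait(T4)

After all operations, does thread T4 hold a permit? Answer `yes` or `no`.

Step 1: wait(T3) -> count=1 queue=[] holders={T3}
Step 2: signal(T3) -> count=2 queue=[] holders={none}
Step 3: wait(T2) -> count=1 queue=[] holders={T2}
Step 4: wait(T1) -> count=0 queue=[] holders={T1,T2}
Step 5: wait(T3) -> count=0 queue=[T3] holders={T1,T2}
Step 6: signal(T2) -> count=0 queue=[] holders={T1,T3}
Step 7: signal(T1) -> count=1 queue=[] holders={T3}
Step 8: signal(T3) -> count=2 queue=[] holders={none}
Step 9: wait(T3) -> count=1 queue=[] holders={T3}
Step 10: signal(T3) -> count=2 queue=[] holders={none}
Step 11: wait(T1) -> count=1 queue=[] holders={T1}
Step 12: wait(T2) -> count=0 queue=[] holders={T1,T2}
Step 13: signal(T2) -> count=1 queue=[] holders={T1}
Step 14: wait(T4) -> count=0 queue=[] holders={T1,T4}
Final holders: {T1,T4} -> T4 in holders

Answer: yes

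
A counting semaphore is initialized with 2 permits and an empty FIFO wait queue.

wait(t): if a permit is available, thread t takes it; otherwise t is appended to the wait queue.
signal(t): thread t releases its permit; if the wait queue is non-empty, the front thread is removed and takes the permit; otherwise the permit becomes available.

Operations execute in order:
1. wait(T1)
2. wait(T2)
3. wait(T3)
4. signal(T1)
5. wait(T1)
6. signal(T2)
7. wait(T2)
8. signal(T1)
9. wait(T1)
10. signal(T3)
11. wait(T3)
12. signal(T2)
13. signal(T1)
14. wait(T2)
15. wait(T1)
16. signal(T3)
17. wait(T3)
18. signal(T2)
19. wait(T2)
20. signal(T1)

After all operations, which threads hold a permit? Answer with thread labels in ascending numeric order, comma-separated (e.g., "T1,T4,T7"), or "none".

Step 1: wait(T1) -> count=1 queue=[] holders={T1}
Step 2: wait(T2) -> count=0 queue=[] holders={T1,T2}
Step 3: wait(T3) -> count=0 queue=[T3] holders={T1,T2}
Step 4: signal(T1) -> count=0 queue=[] holders={T2,T3}
Step 5: wait(T1) -> count=0 queue=[T1] holders={T2,T3}
Step 6: signal(T2) -> count=0 queue=[] holders={T1,T3}
Step 7: wait(T2) -> count=0 queue=[T2] holders={T1,T3}
Step 8: signal(T1) -> count=0 queue=[] holders={T2,T3}
Step 9: wait(T1) -> count=0 queue=[T1] holders={T2,T3}
Step 10: signal(T3) -> count=0 queue=[] holders={T1,T2}
Step 11: wait(T3) -> count=0 queue=[T3] holders={T1,T2}
Step 12: signal(T2) -> count=0 queue=[] holders={T1,T3}
Step 13: signal(T1) -> count=1 queue=[] holders={T3}
Step 14: wait(T2) -> count=0 queue=[] holders={T2,T3}
Step 15: wait(T1) -> count=0 queue=[T1] holders={T2,T3}
Step 16: signal(T3) -> count=0 queue=[] holders={T1,T2}
Step 17: wait(T3) -> count=0 queue=[T3] holders={T1,T2}
Step 18: signal(T2) -> count=0 queue=[] holders={T1,T3}
Step 19: wait(T2) -> count=0 queue=[T2] holders={T1,T3}
Step 20: signal(T1) -> count=0 queue=[] holders={T2,T3}
Final holders: T2,T3

Answer: T2,T3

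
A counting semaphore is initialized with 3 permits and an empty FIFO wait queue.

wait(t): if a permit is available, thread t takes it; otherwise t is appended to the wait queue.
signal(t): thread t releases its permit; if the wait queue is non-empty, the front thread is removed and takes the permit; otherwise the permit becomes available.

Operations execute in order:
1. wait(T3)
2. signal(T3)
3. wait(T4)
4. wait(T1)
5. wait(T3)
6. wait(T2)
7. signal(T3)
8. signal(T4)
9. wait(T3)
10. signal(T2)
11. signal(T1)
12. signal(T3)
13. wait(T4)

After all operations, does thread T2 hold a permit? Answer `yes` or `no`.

Answer: no

Derivation:
Step 1: wait(T3) -> count=2 queue=[] holders={T3}
Step 2: signal(T3) -> count=3 queue=[] holders={none}
Step 3: wait(T4) -> count=2 queue=[] holders={T4}
Step 4: wait(T1) -> count=1 queue=[] holders={T1,T4}
Step 5: wait(T3) -> count=0 queue=[] holders={T1,T3,T4}
Step 6: wait(T2) -> count=0 queue=[T2] holders={T1,T3,T4}
Step 7: signal(T3) -> count=0 queue=[] holders={T1,T2,T4}
Step 8: signal(T4) -> count=1 queue=[] holders={T1,T2}
Step 9: wait(T3) -> count=0 queue=[] holders={T1,T2,T3}
Step 10: signal(T2) -> count=1 queue=[] holders={T1,T3}
Step 11: signal(T1) -> count=2 queue=[] holders={T3}
Step 12: signal(T3) -> count=3 queue=[] holders={none}
Step 13: wait(T4) -> count=2 queue=[] holders={T4}
Final holders: {T4} -> T2 not in holders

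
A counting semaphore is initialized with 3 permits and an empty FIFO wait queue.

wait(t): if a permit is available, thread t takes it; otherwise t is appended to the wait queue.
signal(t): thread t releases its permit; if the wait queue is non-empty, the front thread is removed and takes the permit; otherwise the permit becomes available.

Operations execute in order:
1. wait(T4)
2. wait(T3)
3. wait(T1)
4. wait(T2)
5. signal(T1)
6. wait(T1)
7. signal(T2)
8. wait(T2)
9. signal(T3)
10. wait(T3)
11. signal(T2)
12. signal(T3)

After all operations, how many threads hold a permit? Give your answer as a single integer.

Step 1: wait(T4) -> count=2 queue=[] holders={T4}
Step 2: wait(T3) -> count=1 queue=[] holders={T3,T4}
Step 3: wait(T1) -> count=0 queue=[] holders={T1,T3,T4}
Step 4: wait(T2) -> count=0 queue=[T2] holders={T1,T3,T4}
Step 5: signal(T1) -> count=0 queue=[] holders={T2,T3,T4}
Step 6: wait(T1) -> count=0 queue=[T1] holders={T2,T3,T4}
Step 7: signal(T2) -> count=0 queue=[] holders={T1,T3,T4}
Step 8: wait(T2) -> count=0 queue=[T2] holders={T1,T3,T4}
Step 9: signal(T3) -> count=0 queue=[] holders={T1,T2,T4}
Step 10: wait(T3) -> count=0 queue=[T3] holders={T1,T2,T4}
Step 11: signal(T2) -> count=0 queue=[] holders={T1,T3,T4}
Step 12: signal(T3) -> count=1 queue=[] holders={T1,T4}
Final holders: {T1,T4} -> 2 thread(s)

Answer: 2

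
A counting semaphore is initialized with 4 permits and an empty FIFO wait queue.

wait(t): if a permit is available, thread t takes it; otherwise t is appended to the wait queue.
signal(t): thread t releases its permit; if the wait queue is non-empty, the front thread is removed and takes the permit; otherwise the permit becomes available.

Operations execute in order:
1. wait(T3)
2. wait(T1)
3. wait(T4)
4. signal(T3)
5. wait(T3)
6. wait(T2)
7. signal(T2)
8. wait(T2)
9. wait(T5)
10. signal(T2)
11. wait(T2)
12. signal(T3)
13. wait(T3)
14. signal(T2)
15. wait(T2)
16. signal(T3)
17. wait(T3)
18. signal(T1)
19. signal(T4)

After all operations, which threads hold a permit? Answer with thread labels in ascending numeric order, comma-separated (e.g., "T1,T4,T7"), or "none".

Answer: T2,T3,T5

Derivation:
Step 1: wait(T3) -> count=3 queue=[] holders={T3}
Step 2: wait(T1) -> count=2 queue=[] holders={T1,T3}
Step 3: wait(T4) -> count=1 queue=[] holders={T1,T3,T4}
Step 4: signal(T3) -> count=2 queue=[] holders={T1,T4}
Step 5: wait(T3) -> count=1 queue=[] holders={T1,T3,T4}
Step 6: wait(T2) -> count=0 queue=[] holders={T1,T2,T3,T4}
Step 7: signal(T2) -> count=1 queue=[] holders={T1,T3,T4}
Step 8: wait(T2) -> count=0 queue=[] holders={T1,T2,T3,T4}
Step 9: wait(T5) -> count=0 queue=[T5] holders={T1,T2,T3,T4}
Step 10: signal(T2) -> count=0 queue=[] holders={T1,T3,T4,T5}
Step 11: wait(T2) -> count=0 queue=[T2] holders={T1,T3,T4,T5}
Step 12: signal(T3) -> count=0 queue=[] holders={T1,T2,T4,T5}
Step 13: wait(T3) -> count=0 queue=[T3] holders={T1,T2,T4,T5}
Step 14: signal(T2) -> count=0 queue=[] holders={T1,T3,T4,T5}
Step 15: wait(T2) -> count=0 queue=[T2] holders={T1,T3,T4,T5}
Step 16: signal(T3) -> count=0 queue=[] holders={T1,T2,T4,T5}
Step 17: wait(T3) -> count=0 queue=[T3] holders={T1,T2,T4,T5}
Step 18: signal(T1) -> count=0 queue=[] holders={T2,T3,T4,T5}
Step 19: signal(T4) -> count=1 queue=[] holders={T2,T3,T5}
Final holders: T2,T3,T5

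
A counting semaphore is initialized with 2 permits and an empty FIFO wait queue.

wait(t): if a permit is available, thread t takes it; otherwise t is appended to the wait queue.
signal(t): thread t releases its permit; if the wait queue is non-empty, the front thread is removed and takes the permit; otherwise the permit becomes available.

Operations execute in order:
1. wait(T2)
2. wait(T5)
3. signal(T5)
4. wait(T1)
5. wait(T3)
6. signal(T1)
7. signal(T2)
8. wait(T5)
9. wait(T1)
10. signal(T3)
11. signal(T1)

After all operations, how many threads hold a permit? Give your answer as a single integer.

Answer: 1

Derivation:
Step 1: wait(T2) -> count=1 queue=[] holders={T2}
Step 2: wait(T5) -> count=0 queue=[] holders={T2,T5}
Step 3: signal(T5) -> count=1 queue=[] holders={T2}
Step 4: wait(T1) -> count=0 queue=[] holders={T1,T2}
Step 5: wait(T3) -> count=0 queue=[T3] holders={T1,T2}
Step 6: signal(T1) -> count=0 queue=[] holders={T2,T3}
Step 7: signal(T2) -> count=1 queue=[] holders={T3}
Step 8: wait(T5) -> count=0 queue=[] holders={T3,T5}
Step 9: wait(T1) -> count=0 queue=[T1] holders={T3,T5}
Step 10: signal(T3) -> count=0 queue=[] holders={T1,T5}
Step 11: signal(T1) -> count=1 queue=[] holders={T5}
Final holders: {T5} -> 1 thread(s)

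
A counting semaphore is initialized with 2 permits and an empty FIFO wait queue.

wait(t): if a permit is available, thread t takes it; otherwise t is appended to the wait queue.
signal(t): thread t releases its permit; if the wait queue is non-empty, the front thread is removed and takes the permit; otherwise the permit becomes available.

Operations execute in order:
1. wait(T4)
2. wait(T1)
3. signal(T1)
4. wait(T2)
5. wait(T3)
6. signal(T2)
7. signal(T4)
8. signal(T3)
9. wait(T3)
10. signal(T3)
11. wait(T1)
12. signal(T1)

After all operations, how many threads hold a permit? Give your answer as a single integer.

Answer: 0

Derivation:
Step 1: wait(T4) -> count=1 queue=[] holders={T4}
Step 2: wait(T1) -> count=0 queue=[] holders={T1,T4}
Step 3: signal(T1) -> count=1 queue=[] holders={T4}
Step 4: wait(T2) -> count=0 queue=[] holders={T2,T4}
Step 5: wait(T3) -> count=0 queue=[T3] holders={T2,T4}
Step 6: signal(T2) -> count=0 queue=[] holders={T3,T4}
Step 7: signal(T4) -> count=1 queue=[] holders={T3}
Step 8: signal(T3) -> count=2 queue=[] holders={none}
Step 9: wait(T3) -> count=1 queue=[] holders={T3}
Step 10: signal(T3) -> count=2 queue=[] holders={none}
Step 11: wait(T1) -> count=1 queue=[] holders={T1}
Step 12: signal(T1) -> count=2 queue=[] holders={none}
Final holders: {none} -> 0 thread(s)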